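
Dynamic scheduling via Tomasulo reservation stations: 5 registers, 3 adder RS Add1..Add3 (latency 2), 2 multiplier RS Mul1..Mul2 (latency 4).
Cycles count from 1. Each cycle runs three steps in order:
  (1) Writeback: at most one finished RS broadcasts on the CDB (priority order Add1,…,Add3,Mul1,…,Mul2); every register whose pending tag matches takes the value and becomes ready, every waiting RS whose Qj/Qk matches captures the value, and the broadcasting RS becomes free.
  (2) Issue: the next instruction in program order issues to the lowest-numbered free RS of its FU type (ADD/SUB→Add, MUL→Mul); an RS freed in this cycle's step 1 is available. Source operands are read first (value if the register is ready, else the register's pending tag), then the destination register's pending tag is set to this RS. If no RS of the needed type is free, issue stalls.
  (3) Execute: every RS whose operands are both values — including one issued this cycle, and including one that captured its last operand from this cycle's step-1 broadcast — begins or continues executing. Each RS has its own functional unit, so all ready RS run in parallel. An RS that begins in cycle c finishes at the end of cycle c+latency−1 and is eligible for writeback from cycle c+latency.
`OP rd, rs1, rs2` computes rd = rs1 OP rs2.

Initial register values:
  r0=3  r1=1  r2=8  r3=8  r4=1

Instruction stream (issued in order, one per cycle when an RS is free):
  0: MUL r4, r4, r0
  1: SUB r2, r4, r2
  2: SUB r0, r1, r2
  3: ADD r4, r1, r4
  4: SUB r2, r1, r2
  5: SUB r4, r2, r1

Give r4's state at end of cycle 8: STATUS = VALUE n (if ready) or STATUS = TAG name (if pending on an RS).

  c1: issue MUL r4<-Mul1  regs: r0:3,r1:1,r2:8,r3:8,r4:Mul1
  c2: issue SUB r2<-Add1  regs: r0:3,r1:1,r2:Add1,r3:8,r4:Mul1
  c3: issue SUB r0<-Add2  regs: r0:Add2,r1:1,r2:Add1,r3:8,r4:Mul1
  c4: issue ADD r4<-Add3  regs: r0:Add2,r1:1,r2:Add1,r3:8,r4:Add3
  c5: CDB Mul1=3; stall  regs: r0:Add2,r1:1,r2:Add1,r3:8,r4:Add3
  c6: stall  regs: r0:Add2,r1:1,r2:Add1,r3:8,r4:Add3
  c7: CDB Add1=-5; issue SUB r2<-Add1  regs: r0:Add2,r1:1,r2:Add1,r3:8,r4:Add3
  c8: CDB Add3=4; issue SUB r4<-Add3  regs: r0:Add2,r1:1,r2:Add1,r3:8,r4:Add3

STATUS = TAG Add3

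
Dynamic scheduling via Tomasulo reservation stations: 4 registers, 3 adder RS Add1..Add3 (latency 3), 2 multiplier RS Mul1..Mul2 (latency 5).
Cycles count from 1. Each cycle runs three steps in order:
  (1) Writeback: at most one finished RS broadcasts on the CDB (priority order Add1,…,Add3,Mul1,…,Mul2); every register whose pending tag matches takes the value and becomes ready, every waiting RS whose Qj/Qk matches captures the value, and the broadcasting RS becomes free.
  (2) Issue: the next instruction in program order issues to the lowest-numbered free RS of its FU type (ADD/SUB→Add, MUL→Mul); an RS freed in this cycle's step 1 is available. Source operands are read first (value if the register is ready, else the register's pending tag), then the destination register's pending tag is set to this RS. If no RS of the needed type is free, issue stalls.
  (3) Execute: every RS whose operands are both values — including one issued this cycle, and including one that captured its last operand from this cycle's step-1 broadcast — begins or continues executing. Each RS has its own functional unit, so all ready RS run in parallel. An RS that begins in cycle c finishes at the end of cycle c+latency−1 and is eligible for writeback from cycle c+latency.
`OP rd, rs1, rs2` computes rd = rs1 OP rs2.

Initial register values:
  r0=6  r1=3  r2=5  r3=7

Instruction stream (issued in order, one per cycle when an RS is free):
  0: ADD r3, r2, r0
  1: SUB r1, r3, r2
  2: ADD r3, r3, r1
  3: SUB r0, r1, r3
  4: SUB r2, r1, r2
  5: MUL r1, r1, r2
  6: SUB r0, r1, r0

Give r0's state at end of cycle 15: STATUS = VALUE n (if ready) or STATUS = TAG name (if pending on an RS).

  c1: issue ADD r3<-Add1  regs: r0:6,r1:3,r2:5,r3:Add1
  c2: issue SUB r1<-Add2  regs: r0:6,r1:Add2,r2:5,r3:Add1
  c3: issue ADD r3<-Add3  regs: r0:6,r1:Add2,r2:5,r3:Add3
  c4: CDB Add1=11; issue SUB r0<-Add1  regs: r0:Add1,r1:Add2,r2:5,r3:Add3
  c5: stall  regs: r0:Add1,r1:Add2,r2:5,r3:Add3
  c6: stall  regs: r0:Add1,r1:Add2,r2:5,r3:Add3
  c7: CDB Add2=6; issue SUB r2<-Add2  regs: r0:Add1,r1:6,r2:Add2,r3:Add3
  c8: issue MUL r1<-Mul1  regs: r0:Add1,r1:Mul1,r2:Add2,r3:Add3
  c9: stall  regs: r0:Add1,r1:Mul1,r2:Add2,r3:Add3
  c10: CDB Add2=1; issue SUB r0<-Add2  regs: r0:Add2,r1:Mul1,r2:1,r3:Add3
  c11: CDB Add3=17  regs: r0:Add2,r1:Mul1,r2:1,r3:17
  c12: -  regs: r0:Add2,r1:Mul1,r2:1,r3:17
  c13: -  regs: r0:Add2,r1:Mul1,r2:1,r3:17
  c14: CDB Add1=-11  regs: r0:Add2,r1:Mul1,r2:1,r3:17
  c15: CDB Mul1=6  regs: r0:Add2,r1:6,r2:1,r3:17

STATUS = TAG Add2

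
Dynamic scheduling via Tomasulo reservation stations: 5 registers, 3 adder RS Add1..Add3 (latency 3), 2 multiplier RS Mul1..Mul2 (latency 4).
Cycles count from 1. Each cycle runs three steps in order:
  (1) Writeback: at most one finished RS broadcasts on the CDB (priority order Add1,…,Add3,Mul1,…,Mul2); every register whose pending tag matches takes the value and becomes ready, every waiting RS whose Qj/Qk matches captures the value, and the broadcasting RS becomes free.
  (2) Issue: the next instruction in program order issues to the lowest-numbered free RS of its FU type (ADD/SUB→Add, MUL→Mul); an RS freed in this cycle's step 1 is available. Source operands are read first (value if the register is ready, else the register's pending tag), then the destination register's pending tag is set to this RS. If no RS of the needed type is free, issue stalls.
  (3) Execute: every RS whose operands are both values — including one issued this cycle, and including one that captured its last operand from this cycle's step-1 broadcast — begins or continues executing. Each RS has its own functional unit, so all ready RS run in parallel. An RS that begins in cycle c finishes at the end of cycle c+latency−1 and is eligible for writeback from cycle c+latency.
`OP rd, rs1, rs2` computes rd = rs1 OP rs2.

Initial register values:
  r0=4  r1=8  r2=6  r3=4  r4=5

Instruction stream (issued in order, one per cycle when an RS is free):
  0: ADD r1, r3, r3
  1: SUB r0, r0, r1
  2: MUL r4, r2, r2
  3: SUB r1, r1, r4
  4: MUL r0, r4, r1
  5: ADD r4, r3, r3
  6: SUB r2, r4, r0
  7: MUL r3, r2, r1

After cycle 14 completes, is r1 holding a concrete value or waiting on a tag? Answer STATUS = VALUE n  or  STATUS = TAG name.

c1: issue ADD r1<-Add1 | r0:4,r1:Add1,r2:6,r3:4,r4:5
c2: issue SUB r0<-Add2 | r0:Add2,r1:Add1,r2:6,r3:4,r4:5
c3: issue MUL r4<-Mul1 | r0:Add2,r1:Add1,r2:6,r3:4,r4:Mul1
c4: CDB Add1=8; issue SUB r1<-Add1 | r0:Add2,r1:Add1,r2:6,r3:4,r4:Mul1
c5: issue MUL r0<-Mul2 | r0:Mul2,r1:Add1,r2:6,r3:4,r4:Mul1
c6: issue ADD r4<-Add3 | r0:Mul2,r1:Add1,r2:6,r3:4,r4:Add3
c7: CDB Add2=-4; issue SUB r2<-Add2 | r0:Mul2,r1:Add1,r2:Add2,r3:4,r4:Add3
c8: CDB Mul1=36; issue MUL r3<-Mul1 | r0:Mul2,r1:Add1,r2:Add2,r3:Mul1,r4:Add3
c9: CDB Add3=8 | r0:Mul2,r1:Add1,r2:Add2,r3:Mul1,r4:8
c10: - | r0:Mul2,r1:Add1,r2:Add2,r3:Mul1,r4:8
c11: CDB Add1=-28 | r0:Mul2,r1:-28,r2:Add2,r3:Mul1,r4:8
c12: - | r0:Mul2,r1:-28,r2:Add2,r3:Mul1,r4:8
c13: - | r0:Mul2,r1:-28,r2:Add2,r3:Mul1,r4:8
c14: - | r0:Mul2,r1:-28,r2:Add2,r3:Mul1,r4:8

STATUS = VALUE -28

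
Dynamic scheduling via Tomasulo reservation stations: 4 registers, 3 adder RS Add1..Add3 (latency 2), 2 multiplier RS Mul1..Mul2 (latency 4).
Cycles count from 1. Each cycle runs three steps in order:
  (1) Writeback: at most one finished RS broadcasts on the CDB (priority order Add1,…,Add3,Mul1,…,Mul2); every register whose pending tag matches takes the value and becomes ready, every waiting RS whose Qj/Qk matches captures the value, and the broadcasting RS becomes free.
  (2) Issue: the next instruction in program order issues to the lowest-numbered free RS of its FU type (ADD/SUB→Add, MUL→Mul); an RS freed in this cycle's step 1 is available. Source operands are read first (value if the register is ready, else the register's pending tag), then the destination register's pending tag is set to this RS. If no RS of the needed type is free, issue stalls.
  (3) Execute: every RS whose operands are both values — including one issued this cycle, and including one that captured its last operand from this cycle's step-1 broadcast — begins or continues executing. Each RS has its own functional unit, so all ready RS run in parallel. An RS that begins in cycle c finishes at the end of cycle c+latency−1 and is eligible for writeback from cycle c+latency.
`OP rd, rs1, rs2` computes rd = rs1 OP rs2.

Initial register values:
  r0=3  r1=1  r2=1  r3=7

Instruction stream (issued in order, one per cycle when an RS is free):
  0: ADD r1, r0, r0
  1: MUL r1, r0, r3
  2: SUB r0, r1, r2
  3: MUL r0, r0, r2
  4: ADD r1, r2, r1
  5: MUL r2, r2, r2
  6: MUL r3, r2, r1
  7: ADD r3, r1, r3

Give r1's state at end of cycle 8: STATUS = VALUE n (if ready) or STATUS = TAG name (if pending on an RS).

STATUS = TAG Add2

  c1: issue ADD r1<-Add1  regs: r0:3,r1:Add1,r2:1,r3:7
  c2: issue MUL r1<-Mul1  regs: r0:3,r1:Mul1,r2:1,r3:7
  c3: CDB Add1=6; issue SUB r0<-Add1  regs: r0:Add1,r1:Mul1,r2:1,r3:7
  c4: issue MUL r0<-Mul2  regs: r0:Mul2,r1:Mul1,r2:1,r3:7
  c5: issue ADD r1<-Add2  regs: r0:Mul2,r1:Add2,r2:1,r3:7
  c6: CDB Mul1=21; issue MUL r2<-Mul1  regs: r0:Mul2,r1:Add2,r2:Mul1,r3:7
  c7: stall  regs: r0:Mul2,r1:Add2,r2:Mul1,r3:7
  c8: CDB Add1=20; stall  regs: r0:Mul2,r1:Add2,r2:Mul1,r3:7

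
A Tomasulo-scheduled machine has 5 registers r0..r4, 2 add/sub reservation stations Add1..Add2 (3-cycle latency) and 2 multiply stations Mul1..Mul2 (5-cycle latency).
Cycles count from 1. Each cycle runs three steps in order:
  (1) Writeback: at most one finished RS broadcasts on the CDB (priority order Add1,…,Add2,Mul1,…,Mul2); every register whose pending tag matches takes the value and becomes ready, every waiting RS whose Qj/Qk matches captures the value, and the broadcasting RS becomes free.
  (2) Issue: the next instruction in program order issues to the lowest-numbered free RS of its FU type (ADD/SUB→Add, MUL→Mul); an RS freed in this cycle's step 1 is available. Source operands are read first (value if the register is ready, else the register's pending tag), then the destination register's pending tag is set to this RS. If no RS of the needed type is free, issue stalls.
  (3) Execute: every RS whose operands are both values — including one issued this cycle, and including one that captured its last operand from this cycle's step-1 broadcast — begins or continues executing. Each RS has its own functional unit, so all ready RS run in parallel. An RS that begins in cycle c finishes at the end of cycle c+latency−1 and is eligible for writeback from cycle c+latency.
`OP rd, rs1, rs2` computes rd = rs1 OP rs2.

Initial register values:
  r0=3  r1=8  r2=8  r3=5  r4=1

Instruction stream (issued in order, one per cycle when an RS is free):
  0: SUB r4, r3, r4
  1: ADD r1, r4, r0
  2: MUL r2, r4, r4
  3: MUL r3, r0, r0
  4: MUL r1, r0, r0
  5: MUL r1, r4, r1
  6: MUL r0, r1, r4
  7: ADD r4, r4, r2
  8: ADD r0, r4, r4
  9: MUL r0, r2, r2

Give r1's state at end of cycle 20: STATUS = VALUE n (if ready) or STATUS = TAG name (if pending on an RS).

STATUS = VALUE 36

  c1: issue SUB r4<-Add1  regs: r0:3,r1:8,r2:8,r3:5,r4:Add1
  c2: issue ADD r1<-Add2  regs: r0:3,r1:Add2,r2:8,r3:5,r4:Add1
  c3: issue MUL r2<-Mul1  regs: r0:3,r1:Add2,r2:Mul1,r3:5,r4:Add1
  c4: CDB Add1=4; issue MUL r3<-Mul2  regs: r0:3,r1:Add2,r2:Mul1,r3:Mul2,r4:4
  c5: stall  regs: r0:3,r1:Add2,r2:Mul1,r3:Mul2,r4:4
  c6: stall  regs: r0:3,r1:Add2,r2:Mul1,r3:Mul2,r4:4
  c7: CDB Add2=7; stall  regs: r0:3,r1:7,r2:Mul1,r3:Mul2,r4:4
  c8: stall  regs: r0:3,r1:7,r2:Mul1,r3:Mul2,r4:4
  c9: CDB Mul1=16; issue MUL r1<-Mul1  regs: r0:3,r1:Mul1,r2:16,r3:Mul2,r4:4
  c10: CDB Mul2=9; issue MUL r1<-Mul2  regs: r0:3,r1:Mul2,r2:16,r3:9,r4:4
  c11: stall  regs: r0:3,r1:Mul2,r2:16,r3:9,r4:4
  c12: stall  regs: r0:3,r1:Mul2,r2:16,r3:9,r4:4
  c13: stall  regs: r0:3,r1:Mul2,r2:16,r3:9,r4:4
  c14: CDB Mul1=9; issue MUL r0<-Mul1  regs: r0:Mul1,r1:Mul2,r2:16,r3:9,r4:4
  c15: issue ADD r4<-Add1  regs: r0:Mul1,r1:Mul2,r2:16,r3:9,r4:Add1
  c16: issue ADD r0<-Add2  regs: r0:Add2,r1:Mul2,r2:16,r3:9,r4:Add1
  c17: stall  regs: r0:Add2,r1:Mul2,r2:16,r3:9,r4:Add1
  c18: CDB Add1=20; stall  regs: r0:Add2,r1:Mul2,r2:16,r3:9,r4:20
  c19: CDB Mul2=36; issue MUL r0<-Mul2  regs: r0:Mul2,r1:36,r2:16,r3:9,r4:20
  c20: -  regs: r0:Mul2,r1:36,r2:16,r3:9,r4:20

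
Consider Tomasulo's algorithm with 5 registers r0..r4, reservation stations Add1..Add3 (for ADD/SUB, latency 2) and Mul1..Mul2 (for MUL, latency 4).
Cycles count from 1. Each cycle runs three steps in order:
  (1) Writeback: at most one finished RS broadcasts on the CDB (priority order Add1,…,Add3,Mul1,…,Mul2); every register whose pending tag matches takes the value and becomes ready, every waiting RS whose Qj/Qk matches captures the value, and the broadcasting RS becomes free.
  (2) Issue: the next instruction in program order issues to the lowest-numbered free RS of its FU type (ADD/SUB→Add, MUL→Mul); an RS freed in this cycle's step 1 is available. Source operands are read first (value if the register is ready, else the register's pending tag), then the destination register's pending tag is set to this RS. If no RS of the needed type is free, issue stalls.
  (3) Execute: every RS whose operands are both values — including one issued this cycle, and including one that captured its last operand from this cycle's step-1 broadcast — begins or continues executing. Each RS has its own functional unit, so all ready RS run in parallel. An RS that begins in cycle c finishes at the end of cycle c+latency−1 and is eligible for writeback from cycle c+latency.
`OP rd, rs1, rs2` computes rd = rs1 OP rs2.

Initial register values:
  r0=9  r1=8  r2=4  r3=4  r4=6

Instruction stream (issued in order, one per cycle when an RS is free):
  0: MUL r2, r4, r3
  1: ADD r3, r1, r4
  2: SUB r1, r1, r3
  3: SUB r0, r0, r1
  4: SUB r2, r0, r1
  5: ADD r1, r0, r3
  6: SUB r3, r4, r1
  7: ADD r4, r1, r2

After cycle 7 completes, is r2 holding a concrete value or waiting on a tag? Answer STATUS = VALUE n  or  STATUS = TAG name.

STATUS = TAG Add3

c1: issue MUL r2<-Mul1 | r0:9,r1:8,r2:Mul1,r3:4,r4:6
c2: issue ADD r3<-Add1 | r0:9,r1:8,r2:Mul1,r3:Add1,r4:6
c3: issue SUB r1<-Add2 | r0:9,r1:Add2,r2:Mul1,r3:Add1,r4:6
c4: CDB Add1=14; issue SUB r0<-Add1 | r0:Add1,r1:Add2,r2:Mul1,r3:14,r4:6
c5: CDB Mul1=24; issue SUB r2<-Add3 | r0:Add1,r1:Add2,r2:Add3,r3:14,r4:6
c6: CDB Add2=-6; issue ADD r1<-Add2 | r0:Add1,r1:Add2,r2:Add3,r3:14,r4:6
c7: stall | r0:Add1,r1:Add2,r2:Add3,r3:14,r4:6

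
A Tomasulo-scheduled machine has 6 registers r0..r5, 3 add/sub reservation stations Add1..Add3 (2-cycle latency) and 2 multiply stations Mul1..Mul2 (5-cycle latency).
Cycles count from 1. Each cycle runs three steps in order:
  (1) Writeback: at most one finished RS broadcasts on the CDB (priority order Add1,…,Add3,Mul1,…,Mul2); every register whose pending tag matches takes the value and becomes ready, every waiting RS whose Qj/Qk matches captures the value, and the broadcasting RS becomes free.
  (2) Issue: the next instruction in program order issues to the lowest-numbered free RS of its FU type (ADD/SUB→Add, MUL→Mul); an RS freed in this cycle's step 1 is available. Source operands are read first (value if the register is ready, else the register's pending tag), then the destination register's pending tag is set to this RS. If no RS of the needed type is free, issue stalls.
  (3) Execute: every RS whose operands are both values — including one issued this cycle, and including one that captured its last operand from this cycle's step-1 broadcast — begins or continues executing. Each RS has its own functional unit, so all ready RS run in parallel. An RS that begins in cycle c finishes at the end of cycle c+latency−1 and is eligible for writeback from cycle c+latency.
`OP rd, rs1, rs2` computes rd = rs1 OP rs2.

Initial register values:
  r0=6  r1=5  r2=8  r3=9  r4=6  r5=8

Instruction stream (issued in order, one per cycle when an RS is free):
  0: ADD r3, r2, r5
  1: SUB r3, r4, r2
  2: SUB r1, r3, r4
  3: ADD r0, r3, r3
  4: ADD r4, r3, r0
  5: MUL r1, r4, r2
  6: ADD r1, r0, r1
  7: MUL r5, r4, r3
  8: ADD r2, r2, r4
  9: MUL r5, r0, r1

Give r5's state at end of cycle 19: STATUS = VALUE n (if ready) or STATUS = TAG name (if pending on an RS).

STATUS = TAG Mul1

  c1: issue ADD r3<-Add1  regs: r0:6,r1:5,r2:8,r3:Add1,r4:6,r5:8
  c2: issue SUB r3<-Add2  regs: r0:6,r1:5,r2:8,r3:Add2,r4:6,r5:8
  c3: CDB Add1=16; issue SUB r1<-Add1  regs: r0:6,r1:Add1,r2:8,r3:Add2,r4:6,r5:8
  c4: CDB Add2=-2; issue ADD r0<-Add2  regs: r0:Add2,r1:Add1,r2:8,r3:-2,r4:6,r5:8
  c5: issue ADD r4<-Add3  regs: r0:Add2,r1:Add1,r2:8,r3:-2,r4:Add3,r5:8
  c6: CDB Add1=-8; issue MUL r1<-Mul1  regs: r0:Add2,r1:Mul1,r2:8,r3:-2,r4:Add3,r5:8
  c7: CDB Add2=-4; issue ADD r1<-Add1  regs: r0:-4,r1:Add1,r2:8,r3:-2,r4:Add3,r5:8
  c8: issue MUL r5<-Mul2  regs: r0:-4,r1:Add1,r2:8,r3:-2,r4:Add3,r5:Mul2
  c9: CDB Add3=-6; issue ADD r2<-Add2  regs: r0:-4,r1:Add1,r2:Add2,r3:-2,r4:-6,r5:Mul2
  c10: stall  regs: r0:-4,r1:Add1,r2:Add2,r3:-2,r4:-6,r5:Mul2
  c11: CDB Add2=2; stall  regs: r0:-4,r1:Add1,r2:2,r3:-2,r4:-6,r5:Mul2
  c12: stall  regs: r0:-4,r1:Add1,r2:2,r3:-2,r4:-6,r5:Mul2
  c13: stall  regs: r0:-4,r1:Add1,r2:2,r3:-2,r4:-6,r5:Mul2
  c14: CDB Mul1=-48; issue MUL r5<-Mul1  regs: r0:-4,r1:Add1,r2:2,r3:-2,r4:-6,r5:Mul1
  c15: CDB Mul2=12  regs: r0:-4,r1:Add1,r2:2,r3:-2,r4:-6,r5:Mul1
  c16: CDB Add1=-52  regs: r0:-4,r1:-52,r2:2,r3:-2,r4:-6,r5:Mul1
  c17: -  regs: r0:-4,r1:-52,r2:2,r3:-2,r4:-6,r5:Mul1
  c18: -  regs: r0:-4,r1:-52,r2:2,r3:-2,r4:-6,r5:Mul1
  c19: -  regs: r0:-4,r1:-52,r2:2,r3:-2,r4:-6,r5:Mul1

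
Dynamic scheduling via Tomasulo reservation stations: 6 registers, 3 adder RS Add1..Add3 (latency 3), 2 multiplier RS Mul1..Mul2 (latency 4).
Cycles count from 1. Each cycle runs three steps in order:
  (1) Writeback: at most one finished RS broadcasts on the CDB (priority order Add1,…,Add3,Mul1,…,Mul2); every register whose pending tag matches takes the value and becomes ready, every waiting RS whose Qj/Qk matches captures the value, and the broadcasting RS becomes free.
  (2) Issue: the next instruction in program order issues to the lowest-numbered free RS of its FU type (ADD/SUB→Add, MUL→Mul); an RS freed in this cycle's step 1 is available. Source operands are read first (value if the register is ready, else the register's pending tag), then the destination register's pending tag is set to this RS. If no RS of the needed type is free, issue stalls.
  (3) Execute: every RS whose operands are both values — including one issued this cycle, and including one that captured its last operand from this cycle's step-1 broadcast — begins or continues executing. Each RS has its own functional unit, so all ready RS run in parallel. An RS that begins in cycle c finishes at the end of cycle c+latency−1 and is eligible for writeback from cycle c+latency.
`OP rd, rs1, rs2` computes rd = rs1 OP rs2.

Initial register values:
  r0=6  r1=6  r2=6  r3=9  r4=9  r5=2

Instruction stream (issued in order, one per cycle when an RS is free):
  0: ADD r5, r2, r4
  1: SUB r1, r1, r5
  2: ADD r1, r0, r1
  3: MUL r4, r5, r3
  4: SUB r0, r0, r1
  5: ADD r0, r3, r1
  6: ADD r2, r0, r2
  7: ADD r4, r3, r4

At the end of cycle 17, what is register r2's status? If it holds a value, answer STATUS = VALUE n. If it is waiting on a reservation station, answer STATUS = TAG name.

cycle 1: issue ADD r5<-Add1 // r0:6,r1:6,r2:6,r3:9,r4:9,r5:Add1
cycle 2: issue SUB r1<-Add2 // r0:6,r1:Add2,r2:6,r3:9,r4:9,r5:Add1
cycle 3: issue ADD r1<-Add3 // r0:6,r1:Add3,r2:6,r3:9,r4:9,r5:Add1
cycle 4: CDB Add1=15; issue MUL r4<-Mul1 // r0:6,r1:Add3,r2:6,r3:9,r4:Mul1,r5:15
cycle 5: issue SUB r0<-Add1 // r0:Add1,r1:Add3,r2:6,r3:9,r4:Mul1,r5:15
cycle 6: stall // r0:Add1,r1:Add3,r2:6,r3:9,r4:Mul1,r5:15
cycle 7: CDB Add2=-9; issue ADD r0<-Add2 // r0:Add2,r1:Add3,r2:6,r3:9,r4:Mul1,r5:15
cycle 8: CDB Mul1=135; stall // r0:Add2,r1:Add3,r2:6,r3:9,r4:135,r5:15
cycle 9: stall // r0:Add2,r1:Add3,r2:6,r3:9,r4:135,r5:15
cycle 10: CDB Add3=-3; issue ADD r2<-Add3 // r0:Add2,r1:-3,r2:Add3,r3:9,r4:135,r5:15
cycle 11: stall // r0:Add2,r1:-3,r2:Add3,r3:9,r4:135,r5:15
cycle 12: stall // r0:Add2,r1:-3,r2:Add3,r3:9,r4:135,r5:15
cycle 13: CDB Add1=9; issue ADD r4<-Add1 // r0:Add2,r1:-3,r2:Add3,r3:9,r4:Add1,r5:15
cycle 14: CDB Add2=6 // r0:6,r1:-3,r2:Add3,r3:9,r4:Add1,r5:15
cycle 15: - // r0:6,r1:-3,r2:Add3,r3:9,r4:Add1,r5:15
cycle 16: CDB Add1=144 // r0:6,r1:-3,r2:Add3,r3:9,r4:144,r5:15
cycle 17: CDB Add3=12 // r0:6,r1:-3,r2:12,r3:9,r4:144,r5:15

STATUS = VALUE 12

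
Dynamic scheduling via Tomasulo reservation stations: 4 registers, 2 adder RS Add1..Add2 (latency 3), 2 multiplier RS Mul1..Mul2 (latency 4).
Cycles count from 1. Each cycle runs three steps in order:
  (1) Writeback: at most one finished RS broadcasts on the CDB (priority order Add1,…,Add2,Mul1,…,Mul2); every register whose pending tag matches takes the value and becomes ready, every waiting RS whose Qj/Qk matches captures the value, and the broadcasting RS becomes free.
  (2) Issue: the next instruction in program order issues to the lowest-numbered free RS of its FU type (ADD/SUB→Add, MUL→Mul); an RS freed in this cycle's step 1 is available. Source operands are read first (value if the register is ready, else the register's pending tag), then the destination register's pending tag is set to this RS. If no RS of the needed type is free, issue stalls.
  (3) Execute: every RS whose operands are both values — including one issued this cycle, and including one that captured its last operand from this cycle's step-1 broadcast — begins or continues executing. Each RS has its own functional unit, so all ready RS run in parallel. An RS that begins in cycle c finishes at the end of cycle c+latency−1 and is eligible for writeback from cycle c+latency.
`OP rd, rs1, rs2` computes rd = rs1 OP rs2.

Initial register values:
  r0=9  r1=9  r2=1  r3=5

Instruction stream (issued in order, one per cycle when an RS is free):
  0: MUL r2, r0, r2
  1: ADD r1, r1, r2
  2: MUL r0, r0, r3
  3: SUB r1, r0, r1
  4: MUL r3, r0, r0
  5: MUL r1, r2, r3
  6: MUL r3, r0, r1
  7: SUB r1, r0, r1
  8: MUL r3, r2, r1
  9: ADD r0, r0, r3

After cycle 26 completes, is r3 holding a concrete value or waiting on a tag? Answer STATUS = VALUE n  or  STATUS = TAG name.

c1: issue MUL r2<-Mul1 | r0:9,r1:9,r2:Mul1,r3:5
c2: issue ADD r1<-Add1 | r0:9,r1:Add1,r2:Mul1,r3:5
c3: issue MUL r0<-Mul2 | r0:Mul2,r1:Add1,r2:Mul1,r3:5
c4: issue SUB r1<-Add2 | r0:Mul2,r1:Add2,r2:Mul1,r3:5
c5: CDB Mul1=9; issue MUL r3<-Mul1 | r0:Mul2,r1:Add2,r2:9,r3:Mul1
c6: stall | r0:Mul2,r1:Add2,r2:9,r3:Mul1
c7: CDB Mul2=45; issue MUL r1<-Mul2 | r0:45,r1:Mul2,r2:9,r3:Mul1
c8: CDB Add1=18; stall | r0:45,r1:Mul2,r2:9,r3:Mul1
c9: stall | r0:45,r1:Mul2,r2:9,r3:Mul1
c10: stall | r0:45,r1:Mul2,r2:9,r3:Mul1
c11: CDB Add2=27; stall | r0:45,r1:Mul2,r2:9,r3:Mul1
c12: CDB Mul1=2025; issue MUL r3<-Mul1 | r0:45,r1:Mul2,r2:9,r3:Mul1
c13: issue SUB r1<-Add1 | r0:45,r1:Add1,r2:9,r3:Mul1
c14: stall | r0:45,r1:Add1,r2:9,r3:Mul1
c15: stall | r0:45,r1:Add1,r2:9,r3:Mul1
c16: CDB Mul2=18225; issue MUL r3<-Mul2 | r0:45,r1:Add1,r2:9,r3:Mul2
c17: issue ADD r0<-Add2 | r0:Add2,r1:Add1,r2:9,r3:Mul2
c18: - | r0:Add2,r1:Add1,r2:9,r3:Mul2
c19: CDB Add1=-18180 | r0:Add2,r1:-18180,r2:9,r3:Mul2
c20: CDB Mul1=820125 | r0:Add2,r1:-18180,r2:9,r3:Mul2
c21: - | r0:Add2,r1:-18180,r2:9,r3:Mul2
c22: - | r0:Add2,r1:-18180,r2:9,r3:Mul2
c23: CDB Mul2=-163620 | r0:Add2,r1:-18180,r2:9,r3:-163620
c24: - | r0:Add2,r1:-18180,r2:9,r3:-163620
c25: - | r0:Add2,r1:-18180,r2:9,r3:-163620
c26: CDB Add2=-163575 | r0:-163575,r1:-18180,r2:9,r3:-163620

STATUS = VALUE -163620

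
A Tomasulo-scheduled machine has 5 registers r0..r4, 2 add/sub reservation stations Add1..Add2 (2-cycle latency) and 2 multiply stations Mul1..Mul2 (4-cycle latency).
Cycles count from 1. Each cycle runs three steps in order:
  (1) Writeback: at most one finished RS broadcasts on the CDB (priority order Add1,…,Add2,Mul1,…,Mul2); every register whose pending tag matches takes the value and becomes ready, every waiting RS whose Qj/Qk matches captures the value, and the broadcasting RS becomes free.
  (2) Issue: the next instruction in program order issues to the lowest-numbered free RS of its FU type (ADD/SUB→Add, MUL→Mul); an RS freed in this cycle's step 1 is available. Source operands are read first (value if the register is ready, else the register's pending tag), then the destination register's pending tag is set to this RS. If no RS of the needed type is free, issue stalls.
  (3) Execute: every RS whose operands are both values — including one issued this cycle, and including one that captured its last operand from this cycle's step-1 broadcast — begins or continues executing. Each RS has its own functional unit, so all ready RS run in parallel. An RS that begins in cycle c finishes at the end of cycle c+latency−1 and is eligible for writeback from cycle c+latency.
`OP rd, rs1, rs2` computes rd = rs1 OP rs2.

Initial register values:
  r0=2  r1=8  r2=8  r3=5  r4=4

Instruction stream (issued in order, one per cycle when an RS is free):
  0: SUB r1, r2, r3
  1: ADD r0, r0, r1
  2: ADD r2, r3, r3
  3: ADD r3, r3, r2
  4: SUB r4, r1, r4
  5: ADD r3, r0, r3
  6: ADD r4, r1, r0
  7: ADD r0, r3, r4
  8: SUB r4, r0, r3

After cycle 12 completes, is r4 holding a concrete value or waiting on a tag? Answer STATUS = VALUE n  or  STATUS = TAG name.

STATUS = TAG Add2

cycle 1: issue SUB r1<-Add1 // r0:2,r1:Add1,r2:8,r3:5,r4:4
cycle 2: issue ADD r0<-Add2 // r0:Add2,r1:Add1,r2:8,r3:5,r4:4
cycle 3: CDB Add1=3; issue ADD r2<-Add1 // r0:Add2,r1:3,r2:Add1,r3:5,r4:4
cycle 4: stall // r0:Add2,r1:3,r2:Add1,r3:5,r4:4
cycle 5: CDB Add1=10; issue ADD r3<-Add1 // r0:Add2,r1:3,r2:10,r3:Add1,r4:4
cycle 6: CDB Add2=5; issue SUB r4<-Add2 // r0:5,r1:3,r2:10,r3:Add1,r4:Add2
cycle 7: CDB Add1=15; issue ADD r3<-Add1 // r0:5,r1:3,r2:10,r3:Add1,r4:Add2
cycle 8: CDB Add2=-1; issue ADD r4<-Add2 // r0:5,r1:3,r2:10,r3:Add1,r4:Add2
cycle 9: CDB Add1=20; issue ADD r0<-Add1 // r0:Add1,r1:3,r2:10,r3:20,r4:Add2
cycle 10: CDB Add2=8; issue SUB r4<-Add2 // r0:Add1,r1:3,r2:10,r3:20,r4:Add2
cycle 11: - // r0:Add1,r1:3,r2:10,r3:20,r4:Add2
cycle 12: CDB Add1=28 // r0:28,r1:3,r2:10,r3:20,r4:Add2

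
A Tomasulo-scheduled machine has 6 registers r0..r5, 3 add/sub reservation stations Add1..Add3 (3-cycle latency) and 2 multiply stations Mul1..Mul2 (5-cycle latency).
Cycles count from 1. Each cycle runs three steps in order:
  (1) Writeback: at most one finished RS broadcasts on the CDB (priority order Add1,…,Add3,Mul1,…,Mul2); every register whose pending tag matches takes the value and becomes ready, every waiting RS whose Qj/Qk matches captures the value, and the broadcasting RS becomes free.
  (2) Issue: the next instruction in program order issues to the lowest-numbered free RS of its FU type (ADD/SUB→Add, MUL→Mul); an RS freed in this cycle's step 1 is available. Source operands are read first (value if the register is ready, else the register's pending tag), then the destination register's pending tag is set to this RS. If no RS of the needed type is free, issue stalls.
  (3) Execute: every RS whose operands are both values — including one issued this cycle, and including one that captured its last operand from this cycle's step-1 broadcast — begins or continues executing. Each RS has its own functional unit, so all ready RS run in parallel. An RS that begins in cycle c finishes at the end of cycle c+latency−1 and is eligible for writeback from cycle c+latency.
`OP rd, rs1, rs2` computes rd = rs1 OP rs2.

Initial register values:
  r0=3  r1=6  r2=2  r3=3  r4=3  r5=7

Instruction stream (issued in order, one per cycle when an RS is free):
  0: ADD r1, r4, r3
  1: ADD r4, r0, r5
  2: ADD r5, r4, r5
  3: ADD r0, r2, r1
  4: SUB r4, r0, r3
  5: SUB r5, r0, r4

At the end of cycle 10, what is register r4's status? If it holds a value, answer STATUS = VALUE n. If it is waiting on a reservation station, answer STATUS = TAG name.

  c1: issue ADD r1<-Add1  regs: r0:3,r1:Add1,r2:2,r3:3,r4:3,r5:7
  c2: issue ADD r4<-Add2  regs: r0:3,r1:Add1,r2:2,r3:3,r4:Add2,r5:7
  c3: issue ADD r5<-Add3  regs: r0:3,r1:Add1,r2:2,r3:3,r4:Add2,r5:Add3
  c4: CDB Add1=6; issue ADD r0<-Add1  regs: r0:Add1,r1:6,r2:2,r3:3,r4:Add2,r5:Add3
  c5: CDB Add2=10; issue SUB r4<-Add2  regs: r0:Add1,r1:6,r2:2,r3:3,r4:Add2,r5:Add3
  c6: stall  regs: r0:Add1,r1:6,r2:2,r3:3,r4:Add2,r5:Add3
  c7: CDB Add1=8; issue SUB r5<-Add1  regs: r0:8,r1:6,r2:2,r3:3,r4:Add2,r5:Add1
  c8: CDB Add3=17  regs: r0:8,r1:6,r2:2,r3:3,r4:Add2,r5:Add1
  c9: -  regs: r0:8,r1:6,r2:2,r3:3,r4:Add2,r5:Add1
  c10: CDB Add2=5  regs: r0:8,r1:6,r2:2,r3:3,r4:5,r5:Add1

STATUS = VALUE 5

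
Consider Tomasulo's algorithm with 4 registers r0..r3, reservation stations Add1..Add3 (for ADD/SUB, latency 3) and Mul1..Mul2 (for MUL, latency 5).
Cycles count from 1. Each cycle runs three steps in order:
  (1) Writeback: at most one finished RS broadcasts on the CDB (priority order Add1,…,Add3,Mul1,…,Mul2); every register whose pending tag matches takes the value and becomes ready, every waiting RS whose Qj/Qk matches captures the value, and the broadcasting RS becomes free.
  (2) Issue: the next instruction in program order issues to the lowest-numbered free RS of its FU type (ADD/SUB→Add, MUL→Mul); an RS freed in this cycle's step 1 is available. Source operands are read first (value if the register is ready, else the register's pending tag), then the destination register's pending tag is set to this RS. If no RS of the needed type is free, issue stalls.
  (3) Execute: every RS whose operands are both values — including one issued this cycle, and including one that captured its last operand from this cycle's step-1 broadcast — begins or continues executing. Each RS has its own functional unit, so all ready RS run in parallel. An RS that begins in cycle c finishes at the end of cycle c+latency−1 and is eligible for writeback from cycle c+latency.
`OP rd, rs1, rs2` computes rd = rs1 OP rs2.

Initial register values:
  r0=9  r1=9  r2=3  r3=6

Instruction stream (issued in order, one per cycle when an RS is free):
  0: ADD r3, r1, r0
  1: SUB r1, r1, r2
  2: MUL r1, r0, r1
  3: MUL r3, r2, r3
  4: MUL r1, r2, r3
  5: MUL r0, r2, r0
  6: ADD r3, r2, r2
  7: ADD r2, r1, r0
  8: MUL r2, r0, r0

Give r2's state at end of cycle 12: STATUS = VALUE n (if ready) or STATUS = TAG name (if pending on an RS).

cycle 1: issue ADD r3<-Add1 // r0:9,r1:9,r2:3,r3:Add1
cycle 2: issue SUB r1<-Add2 // r0:9,r1:Add2,r2:3,r3:Add1
cycle 3: issue MUL r1<-Mul1 // r0:9,r1:Mul1,r2:3,r3:Add1
cycle 4: CDB Add1=18; issue MUL r3<-Mul2 // r0:9,r1:Mul1,r2:3,r3:Mul2
cycle 5: CDB Add2=6; stall // r0:9,r1:Mul1,r2:3,r3:Mul2
cycle 6: stall // r0:9,r1:Mul1,r2:3,r3:Mul2
cycle 7: stall // r0:9,r1:Mul1,r2:3,r3:Mul2
cycle 8: stall // r0:9,r1:Mul1,r2:3,r3:Mul2
cycle 9: CDB Mul2=54; issue MUL r1<-Mul2 // r0:9,r1:Mul2,r2:3,r3:54
cycle 10: CDB Mul1=54; issue MUL r0<-Mul1 // r0:Mul1,r1:Mul2,r2:3,r3:54
cycle 11: issue ADD r3<-Add1 // r0:Mul1,r1:Mul2,r2:3,r3:Add1
cycle 12: issue ADD r2<-Add2 // r0:Mul1,r1:Mul2,r2:Add2,r3:Add1

STATUS = TAG Add2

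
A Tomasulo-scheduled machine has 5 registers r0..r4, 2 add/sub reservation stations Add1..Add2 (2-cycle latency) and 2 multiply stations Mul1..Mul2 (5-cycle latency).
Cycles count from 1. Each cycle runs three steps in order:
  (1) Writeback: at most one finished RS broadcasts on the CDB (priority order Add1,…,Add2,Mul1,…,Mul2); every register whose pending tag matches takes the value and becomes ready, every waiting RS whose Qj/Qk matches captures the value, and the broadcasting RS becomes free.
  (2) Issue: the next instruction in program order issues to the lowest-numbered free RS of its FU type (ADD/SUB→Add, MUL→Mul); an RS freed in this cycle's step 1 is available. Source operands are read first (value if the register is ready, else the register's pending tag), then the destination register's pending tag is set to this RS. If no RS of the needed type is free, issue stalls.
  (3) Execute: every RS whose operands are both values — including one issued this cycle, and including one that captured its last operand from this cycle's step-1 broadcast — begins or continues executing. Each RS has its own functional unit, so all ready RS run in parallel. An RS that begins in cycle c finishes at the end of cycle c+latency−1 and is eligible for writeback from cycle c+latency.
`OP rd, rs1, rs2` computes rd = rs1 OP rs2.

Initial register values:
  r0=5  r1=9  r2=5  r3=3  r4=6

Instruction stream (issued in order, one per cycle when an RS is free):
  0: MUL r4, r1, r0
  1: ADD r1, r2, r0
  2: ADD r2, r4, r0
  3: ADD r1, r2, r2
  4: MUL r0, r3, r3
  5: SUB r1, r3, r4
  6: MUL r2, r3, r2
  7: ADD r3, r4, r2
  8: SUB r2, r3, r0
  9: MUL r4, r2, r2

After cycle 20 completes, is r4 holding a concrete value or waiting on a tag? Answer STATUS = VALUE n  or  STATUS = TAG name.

c1: issue MUL r4<-Mul1 | r0:5,r1:9,r2:5,r3:3,r4:Mul1
c2: issue ADD r1<-Add1 | r0:5,r1:Add1,r2:5,r3:3,r4:Mul1
c3: issue ADD r2<-Add2 | r0:5,r1:Add1,r2:Add2,r3:3,r4:Mul1
c4: CDB Add1=10; issue ADD r1<-Add1 | r0:5,r1:Add1,r2:Add2,r3:3,r4:Mul1
c5: issue MUL r0<-Mul2 | r0:Mul2,r1:Add1,r2:Add2,r3:3,r4:Mul1
c6: CDB Mul1=45; stall | r0:Mul2,r1:Add1,r2:Add2,r3:3,r4:45
c7: stall | r0:Mul2,r1:Add1,r2:Add2,r3:3,r4:45
c8: CDB Add2=50; issue SUB r1<-Add2 | r0:Mul2,r1:Add2,r2:50,r3:3,r4:45
c9: issue MUL r2<-Mul1 | r0:Mul2,r1:Add2,r2:Mul1,r3:3,r4:45
c10: CDB Add1=100; issue ADD r3<-Add1 | r0:Mul2,r1:Add2,r2:Mul1,r3:Add1,r4:45
c11: CDB Add2=-42; issue SUB r2<-Add2 | r0:Mul2,r1:-42,r2:Add2,r3:Add1,r4:45
c12: CDB Mul2=9; issue MUL r4<-Mul2 | r0:9,r1:-42,r2:Add2,r3:Add1,r4:Mul2
c13: - | r0:9,r1:-42,r2:Add2,r3:Add1,r4:Mul2
c14: CDB Mul1=150 | r0:9,r1:-42,r2:Add2,r3:Add1,r4:Mul2
c15: - | r0:9,r1:-42,r2:Add2,r3:Add1,r4:Mul2
c16: CDB Add1=195 | r0:9,r1:-42,r2:Add2,r3:195,r4:Mul2
c17: - | r0:9,r1:-42,r2:Add2,r3:195,r4:Mul2
c18: CDB Add2=186 | r0:9,r1:-42,r2:186,r3:195,r4:Mul2
c19: - | r0:9,r1:-42,r2:186,r3:195,r4:Mul2
c20: - | r0:9,r1:-42,r2:186,r3:195,r4:Mul2

STATUS = TAG Mul2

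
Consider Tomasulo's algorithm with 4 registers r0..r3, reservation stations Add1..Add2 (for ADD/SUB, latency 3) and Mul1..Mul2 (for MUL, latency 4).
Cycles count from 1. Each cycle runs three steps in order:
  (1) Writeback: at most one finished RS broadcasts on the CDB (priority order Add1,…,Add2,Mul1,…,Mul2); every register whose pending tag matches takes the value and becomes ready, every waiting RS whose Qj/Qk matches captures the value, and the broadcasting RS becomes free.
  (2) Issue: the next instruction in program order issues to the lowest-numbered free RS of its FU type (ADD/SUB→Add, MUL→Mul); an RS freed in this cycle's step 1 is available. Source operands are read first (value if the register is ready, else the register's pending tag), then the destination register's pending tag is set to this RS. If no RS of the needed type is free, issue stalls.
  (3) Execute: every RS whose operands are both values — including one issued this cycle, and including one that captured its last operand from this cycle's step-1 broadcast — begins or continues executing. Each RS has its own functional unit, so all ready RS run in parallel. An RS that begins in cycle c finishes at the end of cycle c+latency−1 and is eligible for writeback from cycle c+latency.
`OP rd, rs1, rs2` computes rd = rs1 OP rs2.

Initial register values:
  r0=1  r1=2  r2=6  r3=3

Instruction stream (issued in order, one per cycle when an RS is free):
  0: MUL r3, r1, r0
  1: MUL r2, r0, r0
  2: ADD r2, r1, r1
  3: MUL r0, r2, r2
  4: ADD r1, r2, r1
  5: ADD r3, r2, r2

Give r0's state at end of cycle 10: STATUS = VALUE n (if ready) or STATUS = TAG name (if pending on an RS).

  c1: issue MUL r3<-Mul1  regs: r0:1,r1:2,r2:6,r3:Mul1
  c2: issue MUL r2<-Mul2  regs: r0:1,r1:2,r2:Mul2,r3:Mul1
  c3: issue ADD r2<-Add1  regs: r0:1,r1:2,r2:Add1,r3:Mul1
  c4: stall  regs: r0:1,r1:2,r2:Add1,r3:Mul1
  c5: CDB Mul1=2; issue MUL r0<-Mul1  regs: r0:Mul1,r1:2,r2:Add1,r3:2
  c6: CDB Add1=4; issue ADD r1<-Add1  regs: r0:Mul1,r1:Add1,r2:4,r3:2
  c7: CDB Mul2=1; issue ADD r3<-Add2  regs: r0:Mul1,r1:Add1,r2:4,r3:Add2
  c8: -  regs: r0:Mul1,r1:Add1,r2:4,r3:Add2
  c9: CDB Add1=6  regs: r0:Mul1,r1:6,r2:4,r3:Add2
  c10: CDB Add2=8  regs: r0:Mul1,r1:6,r2:4,r3:8

STATUS = TAG Mul1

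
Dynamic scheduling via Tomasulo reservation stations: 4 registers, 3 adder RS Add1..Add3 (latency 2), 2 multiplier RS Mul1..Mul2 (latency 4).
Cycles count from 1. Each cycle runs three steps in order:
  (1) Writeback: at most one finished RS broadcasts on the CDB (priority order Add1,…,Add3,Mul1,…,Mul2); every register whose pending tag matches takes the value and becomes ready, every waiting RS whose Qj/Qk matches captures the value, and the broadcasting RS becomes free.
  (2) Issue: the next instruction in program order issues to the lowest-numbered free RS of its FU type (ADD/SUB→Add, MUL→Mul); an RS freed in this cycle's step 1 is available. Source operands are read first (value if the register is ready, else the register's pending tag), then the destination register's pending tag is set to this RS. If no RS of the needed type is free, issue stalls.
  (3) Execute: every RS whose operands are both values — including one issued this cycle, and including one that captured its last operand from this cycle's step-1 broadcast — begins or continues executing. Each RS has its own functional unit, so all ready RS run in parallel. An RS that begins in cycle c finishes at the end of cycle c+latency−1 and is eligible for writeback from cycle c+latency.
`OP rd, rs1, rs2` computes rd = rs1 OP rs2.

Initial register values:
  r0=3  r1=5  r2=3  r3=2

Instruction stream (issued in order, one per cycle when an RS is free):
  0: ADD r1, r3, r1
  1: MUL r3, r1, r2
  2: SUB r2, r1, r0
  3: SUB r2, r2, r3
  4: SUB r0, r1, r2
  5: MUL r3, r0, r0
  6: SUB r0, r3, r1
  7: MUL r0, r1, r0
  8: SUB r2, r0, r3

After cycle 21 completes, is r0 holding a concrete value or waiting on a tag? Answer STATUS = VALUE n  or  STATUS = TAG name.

STATUS = VALUE 3983

c1: issue ADD r1<-Add1 | r0:3,r1:Add1,r2:3,r3:2
c2: issue MUL r3<-Mul1 | r0:3,r1:Add1,r2:3,r3:Mul1
c3: CDB Add1=7; issue SUB r2<-Add1 | r0:3,r1:7,r2:Add1,r3:Mul1
c4: issue SUB r2<-Add2 | r0:3,r1:7,r2:Add2,r3:Mul1
c5: CDB Add1=4; issue SUB r0<-Add1 | r0:Add1,r1:7,r2:Add2,r3:Mul1
c6: issue MUL r3<-Mul2 | r0:Add1,r1:7,r2:Add2,r3:Mul2
c7: CDB Mul1=21; issue SUB r0<-Add3 | r0:Add3,r1:7,r2:Add2,r3:Mul2
c8: issue MUL r0<-Mul1 | r0:Mul1,r1:7,r2:Add2,r3:Mul2
c9: CDB Add2=-17; issue SUB r2<-Add2 | r0:Mul1,r1:7,r2:Add2,r3:Mul2
c10: - | r0:Mul1,r1:7,r2:Add2,r3:Mul2
c11: CDB Add1=24 | r0:Mul1,r1:7,r2:Add2,r3:Mul2
c12: - | r0:Mul1,r1:7,r2:Add2,r3:Mul2
c13: - | r0:Mul1,r1:7,r2:Add2,r3:Mul2
c14: - | r0:Mul1,r1:7,r2:Add2,r3:Mul2
c15: CDB Mul2=576 | r0:Mul1,r1:7,r2:Add2,r3:576
c16: - | r0:Mul1,r1:7,r2:Add2,r3:576
c17: CDB Add3=569 | r0:Mul1,r1:7,r2:Add2,r3:576
c18: - | r0:Mul1,r1:7,r2:Add2,r3:576
c19: - | r0:Mul1,r1:7,r2:Add2,r3:576
c20: - | r0:Mul1,r1:7,r2:Add2,r3:576
c21: CDB Mul1=3983 | r0:3983,r1:7,r2:Add2,r3:576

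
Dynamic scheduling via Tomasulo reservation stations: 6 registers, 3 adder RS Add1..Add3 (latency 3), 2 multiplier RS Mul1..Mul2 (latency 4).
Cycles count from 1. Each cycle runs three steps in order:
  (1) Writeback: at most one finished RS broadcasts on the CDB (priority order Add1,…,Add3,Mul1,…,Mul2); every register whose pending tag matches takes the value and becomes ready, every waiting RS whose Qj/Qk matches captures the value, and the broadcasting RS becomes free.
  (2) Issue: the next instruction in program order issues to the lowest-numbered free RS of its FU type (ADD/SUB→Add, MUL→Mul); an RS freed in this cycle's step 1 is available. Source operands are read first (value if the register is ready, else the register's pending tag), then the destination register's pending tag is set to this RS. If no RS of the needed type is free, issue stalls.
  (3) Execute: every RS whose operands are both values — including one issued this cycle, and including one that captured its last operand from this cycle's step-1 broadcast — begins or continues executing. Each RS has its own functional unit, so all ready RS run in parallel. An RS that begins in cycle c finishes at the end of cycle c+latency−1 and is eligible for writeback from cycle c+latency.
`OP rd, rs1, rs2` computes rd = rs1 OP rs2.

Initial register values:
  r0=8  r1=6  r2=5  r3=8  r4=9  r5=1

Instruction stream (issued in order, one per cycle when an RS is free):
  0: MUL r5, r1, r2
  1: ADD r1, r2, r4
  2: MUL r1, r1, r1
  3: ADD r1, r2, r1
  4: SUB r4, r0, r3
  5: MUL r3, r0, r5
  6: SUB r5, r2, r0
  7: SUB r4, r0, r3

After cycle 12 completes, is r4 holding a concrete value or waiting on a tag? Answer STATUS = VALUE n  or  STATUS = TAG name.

STATUS = TAG Add1

  c1: issue MUL r5<-Mul1  regs: r0:8,r1:6,r2:5,r3:8,r4:9,r5:Mul1
  c2: issue ADD r1<-Add1  regs: r0:8,r1:Add1,r2:5,r3:8,r4:9,r5:Mul1
  c3: issue MUL r1<-Mul2  regs: r0:8,r1:Mul2,r2:5,r3:8,r4:9,r5:Mul1
  c4: issue ADD r1<-Add2  regs: r0:8,r1:Add2,r2:5,r3:8,r4:9,r5:Mul1
  c5: CDB Add1=14; issue SUB r4<-Add1  regs: r0:8,r1:Add2,r2:5,r3:8,r4:Add1,r5:Mul1
  c6: CDB Mul1=30; issue MUL r3<-Mul1  regs: r0:8,r1:Add2,r2:5,r3:Mul1,r4:Add1,r5:30
  c7: issue SUB r5<-Add3  regs: r0:8,r1:Add2,r2:5,r3:Mul1,r4:Add1,r5:Add3
  c8: CDB Add1=0; issue SUB r4<-Add1  regs: r0:8,r1:Add2,r2:5,r3:Mul1,r4:Add1,r5:Add3
  c9: CDB Mul2=196  regs: r0:8,r1:Add2,r2:5,r3:Mul1,r4:Add1,r5:Add3
  c10: CDB Add3=-3  regs: r0:8,r1:Add2,r2:5,r3:Mul1,r4:Add1,r5:-3
  c11: CDB Mul1=240  regs: r0:8,r1:Add2,r2:5,r3:240,r4:Add1,r5:-3
  c12: CDB Add2=201  regs: r0:8,r1:201,r2:5,r3:240,r4:Add1,r5:-3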